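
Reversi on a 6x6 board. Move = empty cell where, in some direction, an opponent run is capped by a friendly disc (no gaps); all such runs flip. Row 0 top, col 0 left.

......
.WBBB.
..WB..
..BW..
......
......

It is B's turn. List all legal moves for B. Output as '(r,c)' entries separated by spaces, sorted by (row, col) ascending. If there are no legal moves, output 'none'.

Answer: (1,0) (2,1) (3,1) (3,4) (4,3)

Derivation:
(0,0): no bracket -> illegal
(0,1): no bracket -> illegal
(0,2): no bracket -> illegal
(1,0): flips 1 -> legal
(2,0): no bracket -> illegal
(2,1): flips 1 -> legal
(2,4): no bracket -> illegal
(3,1): flips 1 -> legal
(3,4): flips 1 -> legal
(4,2): no bracket -> illegal
(4,3): flips 1 -> legal
(4,4): no bracket -> illegal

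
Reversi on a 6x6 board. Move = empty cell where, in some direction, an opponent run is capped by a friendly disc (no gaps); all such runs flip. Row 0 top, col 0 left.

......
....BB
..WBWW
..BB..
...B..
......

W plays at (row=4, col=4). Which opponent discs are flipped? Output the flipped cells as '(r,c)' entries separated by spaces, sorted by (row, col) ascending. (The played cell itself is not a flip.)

Answer: (3,3)

Derivation:
Dir NW: opp run (3,3) capped by W -> flip
Dir N: first cell '.' (not opp) -> no flip
Dir NE: first cell '.' (not opp) -> no flip
Dir W: opp run (4,3), next='.' -> no flip
Dir E: first cell '.' (not opp) -> no flip
Dir SW: first cell '.' (not opp) -> no flip
Dir S: first cell '.' (not opp) -> no flip
Dir SE: first cell '.' (not opp) -> no flip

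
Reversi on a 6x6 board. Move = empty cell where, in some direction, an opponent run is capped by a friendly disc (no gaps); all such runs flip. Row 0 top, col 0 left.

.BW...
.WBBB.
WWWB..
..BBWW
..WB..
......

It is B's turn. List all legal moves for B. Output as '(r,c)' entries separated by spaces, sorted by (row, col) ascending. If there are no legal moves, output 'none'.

(0,0): flips 2 -> legal
(0,3): flips 1 -> legal
(1,0): flips 2 -> legal
(2,4): no bracket -> illegal
(2,5): flips 1 -> legal
(3,0): flips 1 -> legal
(3,1): flips 3 -> legal
(4,1): flips 1 -> legal
(4,4): no bracket -> illegal
(4,5): flips 1 -> legal
(5,1): flips 1 -> legal
(5,2): flips 1 -> legal
(5,3): no bracket -> illegal

Answer: (0,0) (0,3) (1,0) (2,5) (3,0) (3,1) (4,1) (4,5) (5,1) (5,2)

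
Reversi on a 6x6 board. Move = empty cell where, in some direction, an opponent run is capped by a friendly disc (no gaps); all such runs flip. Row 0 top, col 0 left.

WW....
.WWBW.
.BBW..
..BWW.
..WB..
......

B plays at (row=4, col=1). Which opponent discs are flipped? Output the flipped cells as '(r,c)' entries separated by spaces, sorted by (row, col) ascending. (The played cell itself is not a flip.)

Answer: (4,2)

Derivation:
Dir NW: first cell '.' (not opp) -> no flip
Dir N: first cell '.' (not opp) -> no flip
Dir NE: first cell 'B' (not opp) -> no flip
Dir W: first cell '.' (not opp) -> no flip
Dir E: opp run (4,2) capped by B -> flip
Dir SW: first cell '.' (not opp) -> no flip
Dir S: first cell '.' (not opp) -> no flip
Dir SE: first cell '.' (not opp) -> no flip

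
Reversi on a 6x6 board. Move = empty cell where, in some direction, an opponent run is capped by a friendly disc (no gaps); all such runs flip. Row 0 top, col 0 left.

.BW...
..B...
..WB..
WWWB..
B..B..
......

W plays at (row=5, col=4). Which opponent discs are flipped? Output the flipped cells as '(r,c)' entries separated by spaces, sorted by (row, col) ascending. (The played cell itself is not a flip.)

Answer: (4,3)

Derivation:
Dir NW: opp run (4,3) capped by W -> flip
Dir N: first cell '.' (not opp) -> no flip
Dir NE: first cell '.' (not opp) -> no flip
Dir W: first cell '.' (not opp) -> no flip
Dir E: first cell '.' (not opp) -> no flip
Dir SW: edge -> no flip
Dir S: edge -> no flip
Dir SE: edge -> no flip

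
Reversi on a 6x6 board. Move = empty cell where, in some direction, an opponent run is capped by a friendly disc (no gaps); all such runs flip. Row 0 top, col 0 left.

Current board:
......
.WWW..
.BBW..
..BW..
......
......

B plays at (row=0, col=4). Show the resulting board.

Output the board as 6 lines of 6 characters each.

Answer: ....B.
.WWB..
.BBW..
..BW..
......
......

Derivation:
Place B at (0,4); scan 8 dirs for brackets.
Dir NW: edge -> no flip
Dir N: edge -> no flip
Dir NE: edge -> no flip
Dir W: first cell '.' (not opp) -> no flip
Dir E: first cell '.' (not opp) -> no flip
Dir SW: opp run (1,3) capped by B -> flip
Dir S: first cell '.' (not opp) -> no flip
Dir SE: first cell '.' (not opp) -> no flip
All flips: (1,3)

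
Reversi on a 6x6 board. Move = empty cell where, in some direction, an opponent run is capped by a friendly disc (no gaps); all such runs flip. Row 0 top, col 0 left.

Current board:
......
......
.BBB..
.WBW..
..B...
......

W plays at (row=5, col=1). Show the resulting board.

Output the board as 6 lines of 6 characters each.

Answer: ......
......
.BBB..
.WBW..
..W...
.W....

Derivation:
Place W at (5,1); scan 8 dirs for brackets.
Dir NW: first cell '.' (not opp) -> no flip
Dir N: first cell '.' (not opp) -> no flip
Dir NE: opp run (4,2) capped by W -> flip
Dir W: first cell '.' (not opp) -> no flip
Dir E: first cell '.' (not opp) -> no flip
Dir SW: edge -> no flip
Dir S: edge -> no flip
Dir SE: edge -> no flip
All flips: (4,2)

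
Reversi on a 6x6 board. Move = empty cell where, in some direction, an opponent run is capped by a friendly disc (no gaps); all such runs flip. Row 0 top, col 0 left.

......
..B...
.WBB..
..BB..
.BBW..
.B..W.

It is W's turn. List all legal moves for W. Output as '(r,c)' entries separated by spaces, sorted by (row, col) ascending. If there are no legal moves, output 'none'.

Answer: (0,3) (1,3) (2,4) (4,0)

Derivation:
(0,1): no bracket -> illegal
(0,2): no bracket -> illegal
(0,3): flips 1 -> legal
(1,1): no bracket -> illegal
(1,3): flips 2 -> legal
(1,4): no bracket -> illegal
(2,4): flips 2 -> legal
(3,0): no bracket -> illegal
(3,1): no bracket -> illegal
(3,4): no bracket -> illegal
(4,0): flips 2 -> legal
(4,4): no bracket -> illegal
(5,0): no bracket -> illegal
(5,2): no bracket -> illegal
(5,3): no bracket -> illegal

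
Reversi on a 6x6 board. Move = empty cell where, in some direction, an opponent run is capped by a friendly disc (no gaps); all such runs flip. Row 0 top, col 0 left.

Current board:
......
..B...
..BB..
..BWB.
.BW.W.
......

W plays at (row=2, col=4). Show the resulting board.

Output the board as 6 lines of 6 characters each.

Place W at (2,4); scan 8 dirs for brackets.
Dir NW: first cell '.' (not opp) -> no flip
Dir N: first cell '.' (not opp) -> no flip
Dir NE: first cell '.' (not opp) -> no flip
Dir W: opp run (2,3) (2,2), next='.' -> no flip
Dir E: first cell '.' (not opp) -> no flip
Dir SW: first cell 'W' (not opp) -> no flip
Dir S: opp run (3,4) capped by W -> flip
Dir SE: first cell '.' (not opp) -> no flip
All flips: (3,4)

Answer: ......
..B...
..BBW.
..BWW.
.BW.W.
......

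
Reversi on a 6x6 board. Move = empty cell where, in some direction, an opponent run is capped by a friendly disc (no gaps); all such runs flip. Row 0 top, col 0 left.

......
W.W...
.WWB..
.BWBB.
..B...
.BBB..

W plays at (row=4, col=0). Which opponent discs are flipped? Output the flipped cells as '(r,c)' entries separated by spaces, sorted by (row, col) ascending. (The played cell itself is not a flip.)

Answer: (3,1)

Derivation:
Dir NW: edge -> no flip
Dir N: first cell '.' (not opp) -> no flip
Dir NE: opp run (3,1) capped by W -> flip
Dir W: edge -> no flip
Dir E: first cell '.' (not opp) -> no flip
Dir SW: edge -> no flip
Dir S: first cell '.' (not opp) -> no flip
Dir SE: opp run (5,1), next=edge -> no flip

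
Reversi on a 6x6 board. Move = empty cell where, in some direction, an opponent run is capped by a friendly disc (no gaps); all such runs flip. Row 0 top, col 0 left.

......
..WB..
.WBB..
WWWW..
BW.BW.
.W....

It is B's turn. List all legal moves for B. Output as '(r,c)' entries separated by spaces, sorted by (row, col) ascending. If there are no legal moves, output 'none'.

Answer: (0,1) (0,2) (1,0) (1,1) (2,0) (4,2) (4,5) (5,0) (5,5)

Derivation:
(0,1): flips 1 -> legal
(0,2): flips 1 -> legal
(0,3): no bracket -> illegal
(1,0): flips 2 -> legal
(1,1): flips 1 -> legal
(2,0): flips 2 -> legal
(2,4): no bracket -> illegal
(3,4): no bracket -> illegal
(3,5): no bracket -> illegal
(4,2): flips 2 -> legal
(4,5): flips 1 -> legal
(5,0): flips 2 -> legal
(5,2): no bracket -> illegal
(5,3): no bracket -> illegal
(5,4): no bracket -> illegal
(5,5): flips 2 -> legal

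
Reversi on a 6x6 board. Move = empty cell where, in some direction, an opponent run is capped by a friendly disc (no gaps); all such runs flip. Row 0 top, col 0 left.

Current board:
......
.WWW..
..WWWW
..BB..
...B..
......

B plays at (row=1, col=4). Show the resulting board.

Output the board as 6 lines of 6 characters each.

Answer: ......
.WWWB.
..WBWW
..BB..
...B..
......

Derivation:
Place B at (1,4); scan 8 dirs for brackets.
Dir NW: first cell '.' (not opp) -> no flip
Dir N: first cell '.' (not opp) -> no flip
Dir NE: first cell '.' (not opp) -> no flip
Dir W: opp run (1,3) (1,2) (1,1), next='.' -> no flip
Dir E: first cell '.' (not opp) -> no flip
Dir SW: opp run (2,3) capped by B -> flip
Dir S: opp run (2,4), next='.' -> no flip
Dir SE: opp run (2,5), next=edge -> no flip
All flips: (2,3)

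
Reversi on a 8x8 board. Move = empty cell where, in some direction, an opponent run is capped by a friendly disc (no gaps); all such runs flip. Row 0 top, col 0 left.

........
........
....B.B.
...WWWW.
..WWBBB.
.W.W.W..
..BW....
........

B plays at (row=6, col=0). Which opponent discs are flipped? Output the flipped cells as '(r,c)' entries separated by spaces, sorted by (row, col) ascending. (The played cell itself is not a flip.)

Dir NW: edge -> no flip
Dir N: first cell '.' (not opp) -> no flip
Dir NE: opp run (5,1) (4,2) (3,3) capped by B -> flip
Dir W: edge -> no flip
Dir E: first cell '.' (not opp) -> no flip
Dir SW: edge -> no flip
Dir S: first cell '.' (not opp) -> no flip
Dir SE: first cell '.' (not opp) -> no flip

Answer: (3,3) (4,2) (5,1)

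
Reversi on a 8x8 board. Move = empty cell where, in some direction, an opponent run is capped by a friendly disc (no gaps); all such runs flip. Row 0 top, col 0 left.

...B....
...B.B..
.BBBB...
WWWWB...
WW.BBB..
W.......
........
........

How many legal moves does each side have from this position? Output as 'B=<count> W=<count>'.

Answer: B=2 W=10

Derivation:
-- B to move --
(2,0): no bracket -> illegal
(4,2): flips 2 -> legal
(5,1): flips 2 -> legal
(5,2): no bracket -> illegal
(6,0): no bracket -> illegal
(6,1): no bracket -> illegal
B mobility = 2
-- W to move --
(0,2): no bracket -> illegal
(0,4): flips 2 -> legal
(0,5): no bracket -> illegal
(0,6): flips 2 -> legal
(1,0): flips 1 -> legal
(1,1): flips 2 -> legal
(1,2): flips 2 -> legal
(1,4): flips 1 -> legal
(1,6): no bracket -> illegal
(2,0): no bracket -> illegal
(2,5): no bracket -> illegal
(2,6): no bracket -> illegal
(3,5): flips 1 -> legal
(3,6): no bracket -> illegal
(4,2): no bracket -> illegal
(4,6): no bracket -> illegal
(5,2): no bracket -> illegal
(5,3): flips 1 -> legal
(5,4): flips 1 -> legal
(5,5): flips 1 -> legal
(5,6): no bracket -> illegal
W mobility = 10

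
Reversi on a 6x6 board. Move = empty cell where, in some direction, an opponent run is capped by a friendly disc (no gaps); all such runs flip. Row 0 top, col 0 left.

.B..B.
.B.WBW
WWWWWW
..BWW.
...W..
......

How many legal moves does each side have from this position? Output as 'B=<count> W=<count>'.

Answer: B=6 W=7

Derivation:
-- B to move --
(0,2): no bracket -> illegal
(0,3): no bracket -> illegal
(0,5): no bracket -> illegal
(1,0): flips 1 -> legal
(1,2): flips 2 -> legal
(3,0): no bracket -> illegal
(3,1): flips 3 -> legal
(3,5): flips 2 -> legal
(4,2): no bracket -> illegal
(4,4): flips 4 -> legal
(4,5): no bracket -> illegal
(5,2): no bracket -> illegal
(5,3): no bracket -> illegal
(5,4): flips 1 -> legal
B mobility = 6
-- W to move --
(0,0): flips 1 -> legal
(0,2): flips 1 -> legal
(0,3): flips 1 -> legal
(0,5): flips 1 -> legal
(1,0): no bracket -> illegal
(1,2): no bracket -> illegal
(3,1): flips 1 -> legal
(4,1): flips 1 -> legal
(4,2): flips 1 -> legal
W mobility = 7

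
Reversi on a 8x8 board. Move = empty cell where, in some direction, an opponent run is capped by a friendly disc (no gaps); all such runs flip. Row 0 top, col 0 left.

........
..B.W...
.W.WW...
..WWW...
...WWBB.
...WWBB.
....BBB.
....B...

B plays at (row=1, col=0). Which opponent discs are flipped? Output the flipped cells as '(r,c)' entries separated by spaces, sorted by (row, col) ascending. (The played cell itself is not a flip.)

Dir NW: edge -> no flip
Dir N: first cell '.' (not opp) -> no flip
Dir NE: first cell '.' (not opp) -> no flip
Dir W: edge -> no flip
Dir E: first cell '.' (not opp) -> no flip
Dir SW: edge -> no flip
Dir S: first cell '.' (not opp) -> no flip
Dir SE: opp run (2,1) (3,2) (4,3) (5,4) capped by B -> flip

Answer: (2,1) (3,2) (4,3) (5,4)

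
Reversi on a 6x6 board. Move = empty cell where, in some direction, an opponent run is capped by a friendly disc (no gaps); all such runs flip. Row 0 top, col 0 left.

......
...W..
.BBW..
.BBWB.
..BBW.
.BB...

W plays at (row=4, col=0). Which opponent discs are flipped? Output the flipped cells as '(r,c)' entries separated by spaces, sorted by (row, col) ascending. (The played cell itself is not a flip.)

Answer: (2,2) (3,1)

Derivation:
Dir NW: edge -> no flip
Dir N: first cell '.' (not opp) -> no flip
Dir NE: opp run (3,1) (2,2) capped by W -> flip
Dir W: edge -> no flip
Dir E: first cell '.' (not opp) -> no flip
Dir SW: edge -> no flip
Dir S: first cell '.' (not opp) -> no flip
Dir SE: opp run (5,1), next=edge -> no flip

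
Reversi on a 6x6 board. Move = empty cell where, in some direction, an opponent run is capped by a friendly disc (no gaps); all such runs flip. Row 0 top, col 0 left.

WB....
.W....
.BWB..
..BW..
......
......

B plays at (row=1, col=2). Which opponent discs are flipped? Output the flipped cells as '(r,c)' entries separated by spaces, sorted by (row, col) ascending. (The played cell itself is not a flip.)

Dir NW: first cell 'B' (not opp) -> no flip
Dir N: first cell '.' (not opp) -> no flip
Dir NE: first cell '.' (not opp) -> no flip
Dir W: opp run (1,1), next='.' -> no flip
Dir E: first cell '.' (not opp) -> no flip
Dir SW: first cell 'B' (not opp) -> no flip
Dir S: opp run (2,2) capped by B -> flip
Dir SE: first cell 'B' (not opp) -> no flip

Answer: (2,2)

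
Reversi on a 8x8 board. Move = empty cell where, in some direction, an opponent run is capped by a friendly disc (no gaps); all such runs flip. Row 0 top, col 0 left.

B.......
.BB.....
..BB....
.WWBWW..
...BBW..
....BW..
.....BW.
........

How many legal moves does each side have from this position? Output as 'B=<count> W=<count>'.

-- B to move --
(2,0): no bracket -> illegal
(2,1): flips 1 -> legal
(2,4): flips 1 -> legal
(2,5): flips 4 -> legal
(2,6): flips 1 -> legal
(3,0): flips 2 -> legal
(3,6): flips 3 -> legal
(4,0): flips 1 -> legal
(4,1): flips 1 -> legal
(4,2): flips 1 -> legal
(4,6): flips 1 -> legal
(5,6): flips 3 -> legal
(5,7): no bracket -> illegal
(6,4): no bracket -> illegal
(6,7): flips 1 -> legal
(7,5): no bracket -> illegal
(7,6): no bracket -> illegal
(7,7): flips 2 -> legal
B mobility = 13
-- W to move --
(0,1): flips 2 -> legal
(0,2): flips 2 -> legal
(0,3): no bracket -> illegal
(1,0): no bracket -> illegal
(1,3): flips 1 -> legal
(1,4): flips 1 -> legal
(2,0): no bracket -> illegal
(2,1): no bracket -> illegal
(2,4): no bracket -> illegal
(4,2): flips 2 -> legal
(5,2): flips 1 -> legal
(5,3): flips 2 -> legal
(5,6): no bracket -> illegal
(6,3): flips 1 -> legal
(6,4): flips 3 -> legal
(7,4): no bracket -> illegal
(7,5): flips 1 -> legal
(7,6): flips 3 -> legal
W mobility = 11

Answer: B=13 W=11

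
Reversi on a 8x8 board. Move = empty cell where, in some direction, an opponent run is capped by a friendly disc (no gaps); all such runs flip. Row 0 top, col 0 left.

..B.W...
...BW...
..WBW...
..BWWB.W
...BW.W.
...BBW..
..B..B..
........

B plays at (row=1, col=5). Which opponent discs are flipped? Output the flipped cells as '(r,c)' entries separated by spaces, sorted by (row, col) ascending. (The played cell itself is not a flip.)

Dir NW: opp run (0,4), next=edge -> no flip
Dir N: first cell '.' (not opp) -> no flip
Dir NE: first cell '.' (not opp) -> no flip
Dir W: opp run (1,4) capped by B -> flip
Dir E: first cell '.' (not opp) -> no flip
Dir SW: opp run (2,4) (3,3), next='.' -> no flip
Dir S: first cell '.' (not opp) -> no flip
Dir SE: first cell '.' (not opp) -> no flip

Answer: (1,4)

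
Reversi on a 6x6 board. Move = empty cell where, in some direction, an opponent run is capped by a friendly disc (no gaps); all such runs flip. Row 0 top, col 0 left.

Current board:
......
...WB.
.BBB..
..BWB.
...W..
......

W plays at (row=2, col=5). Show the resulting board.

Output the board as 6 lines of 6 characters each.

Place W at (2,5); scan 8 dirs for brackets.
Dir NW: opp run (1,4), next='.' -> no flip
Dir N: first cell '.' (not opp) -> no flip
Dir NE: edge -> no flip
Dir W: first cell '.' (not opp) -> no flip
Dir E: edge -> no flip
Dir SW: opp run (3,4) capped by W -> flip
Dir S: first cell '.' (not opp) -> no flip
Dir SE: edge -> no flip
All flips: (3,4)

Answer: ......
...WB.
.BBB.W
..BWW.
...W..
......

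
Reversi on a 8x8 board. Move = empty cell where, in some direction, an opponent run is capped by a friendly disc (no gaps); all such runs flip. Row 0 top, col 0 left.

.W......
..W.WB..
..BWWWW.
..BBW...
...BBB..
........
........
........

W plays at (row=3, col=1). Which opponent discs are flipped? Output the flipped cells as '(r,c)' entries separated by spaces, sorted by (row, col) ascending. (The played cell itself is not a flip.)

Answer: (3,2) (3,3)

Derivation:
Dir NW: first cell '.' (not opp) -> no flip
Dir N: first cell '.' (not opp) -> no flip
Dir NE: opp run (2,2), next='.' -> no flip
Dir W: first cell '.' (not opp) -> no flip
Dir E: opp run (3,2) (3,3) capped by W -> flip
Dir SW: first cell '.' (not opp) -> no flip
Dir S: first cell '.' (not opp) -> no flip
Dir SE: first cell '.' (not opp) -> no flip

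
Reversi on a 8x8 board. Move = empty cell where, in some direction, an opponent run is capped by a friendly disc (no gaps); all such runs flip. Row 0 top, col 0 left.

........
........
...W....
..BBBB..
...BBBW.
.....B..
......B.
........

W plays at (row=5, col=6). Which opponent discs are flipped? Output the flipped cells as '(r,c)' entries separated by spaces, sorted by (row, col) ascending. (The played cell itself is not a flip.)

Answer: (3,4) (4,5)

Derivation:
Dir NW: opp run (4,5) (3,4) capped by W -> flip
Dir N: first cell 'W' (not opp) -> no flip
Dir NE: first cell '.' (not opp) -> no flip
Dir W: opp run (5,5), next='.' -> no flip
Dir E: first cell '.' (not opp) -> no flip
Dir SW: first cell '.' (not opp) -> no flip
Dir S: opp run (6,6), next='.' -> no flip
Dir SE: first cell '.' (not opp) -> no flip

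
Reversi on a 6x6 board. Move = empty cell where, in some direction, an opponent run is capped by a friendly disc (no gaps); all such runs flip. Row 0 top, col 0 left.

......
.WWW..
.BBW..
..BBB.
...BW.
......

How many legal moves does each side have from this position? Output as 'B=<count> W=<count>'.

-- B to move --
(0,0): flips 1 -> legal
(0,1): flips 3 -> legal
(0,2): flips 1 -> legal
(0,3): flips 3 -> legal
(0,4): flips 1 -> legal
(1,0): no bracket -> illegal
(1,4): flips 1 -> legal
(2,0): no bracket -> illegal
(2,4): flips 1 -> legal
(3,5): no bracket -> illegal
(4,5): flips 1 -> legal
(5,3): no bracket -> illegal
(5,4): flips 1 -> legal
(5,5): flips 1 -> legal
B mobility = 10
-- W to move --
(1,0): no bracket -> illegal
(2,0): flips 2 -> legal
(2,4): flips 1 -> legal
(2,5): no bracket -> illegal
(3,0): flips 1 -> legal
(3,1): flips 2 -> legal
(3,5): no bracket -> illegal
(4,1): flips 1 -> legal
(4,2): flips 3 -> legal
(4,5): flips 1 -> legal
(5,2): no bracket -> illegal
(5,3): flips 2 -> legal
(5,4): no bracket -> illegal
W mobility = 8

Answer: B=10 W=8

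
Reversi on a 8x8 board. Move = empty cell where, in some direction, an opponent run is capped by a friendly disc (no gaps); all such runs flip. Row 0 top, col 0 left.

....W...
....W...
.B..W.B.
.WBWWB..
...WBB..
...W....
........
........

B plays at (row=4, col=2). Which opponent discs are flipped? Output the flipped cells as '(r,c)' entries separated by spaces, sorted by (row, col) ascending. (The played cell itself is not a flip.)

Answer: (4,3)

Derivation:
Dir NW: opp run (3,1), next='.' -> no flip
Dir N: first cell 'B' (not opp) -> no flip
Dir NE: opp run (3,3) (2,4), next='.' -> no flip
Dir W: first cell '.' (not opp) -> no flip
Dir E: opp run (4,3) capped by B -> flip
Dir SW: first cell '.' (not opp) -> no flip
Dir S: first cell '.' (not opp) -> no flip
Dir SE: opp run (5,3), next='.' -> no flip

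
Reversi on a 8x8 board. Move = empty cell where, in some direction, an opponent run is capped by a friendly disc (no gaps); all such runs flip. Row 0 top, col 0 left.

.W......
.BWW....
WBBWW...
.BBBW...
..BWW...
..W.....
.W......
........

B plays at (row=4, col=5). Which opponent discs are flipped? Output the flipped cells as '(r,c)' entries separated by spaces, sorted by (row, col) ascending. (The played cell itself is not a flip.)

Answer: (4,3) (4,4)

Derivation:
Dir NW: opp run (3,4) (2,3) (1,2) (0,1), next=edge -> no flip
Dir N: first cell '.' (not opp) -> no flip
Dir NE: first cell '.' (not opp) -> no flip
Dir W: opp run (4,4) (4,3) capped by B -> flip
Dir E: first cell '.' (not opp) -> no flip
Dir SW: first cell '.' (not opp) -> no flip
Dir S: first cell '.' (not opp) -> no flip
Dir SE: first cell '.' (not opp) -> no flip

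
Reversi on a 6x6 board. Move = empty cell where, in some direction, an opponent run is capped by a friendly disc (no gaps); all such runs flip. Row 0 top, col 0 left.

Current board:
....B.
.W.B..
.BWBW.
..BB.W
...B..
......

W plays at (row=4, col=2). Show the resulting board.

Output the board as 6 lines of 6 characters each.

Place W at (4,2); scan 8 dirs for brackets.
Dir NW: first cell '.' (not opp) -> no flip
Dir N: opp run (3,2) capped by W -> flip
Dir NE: opp run (3,3) capped by W -> flip
Dir W: first cell '.' (not opp) -> no flip
Dir E: opp run (4,3), next='.' -> no flip
Dir SW: first cell '.' (not opp) -> no flip
Dir S: first cell '.' (not opp) -> no flip
Dir SE: first cell '.' (not opp) -> no flip
All flips: (3,2) (3,3)

Answer: ....B.
.W.B..
.BWBW.
..WW.W
..WB..
......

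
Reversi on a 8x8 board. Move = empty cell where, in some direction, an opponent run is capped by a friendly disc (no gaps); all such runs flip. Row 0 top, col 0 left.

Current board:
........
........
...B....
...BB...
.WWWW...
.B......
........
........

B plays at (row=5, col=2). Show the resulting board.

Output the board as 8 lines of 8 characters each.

Place B at (5,2); scan 8 dirs for brackets.
Dir NW: opp run (4,1), next='.' -> no flip
Dir N: opp run (4,2), next='.' -> no flip
Dir NE: opp run (4,3) capped by B -> flip
Dir W: first cell 'B' (not opp) -> no flip
Dir E: first cell '.' (not opp) -> no flip
Dir SW: first cell '.' (not opp) -> no flip
Dir S: first cell '.' (not opp) -> no flip
Dir SE: first cell '.' (not opp) -> no flip
All flips: (4,3)

Answer: ........
........
...B....
...BB...
.WWBW...
.BB.....
........
........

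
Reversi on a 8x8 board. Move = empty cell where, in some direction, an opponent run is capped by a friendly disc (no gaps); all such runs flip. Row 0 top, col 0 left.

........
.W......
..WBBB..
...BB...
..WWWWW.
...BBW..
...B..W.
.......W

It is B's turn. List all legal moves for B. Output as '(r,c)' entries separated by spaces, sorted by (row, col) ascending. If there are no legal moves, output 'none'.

(0,0): flips 2 -> legal
(0,1): no bracket -> illegal
(0,2): no bracket -> illegal
(1,0): no bracket -> illegal
(1,2): no bracket -> illegal
(1,3): no bracket -> illegal
(2,0): no bracket -> illegal
(2,1): flips 1 -> legal
(3,1): flips 1 -> legal
(3,2): flips 1 -> legal
(3,5): flips 1 -> legal
(3,6): flips 1 -> legal
(3,7): no bracket -> illegal
(4,1): no bracket -> illegal
(4,7): no bracket -> illegal
(5,1): flips 1 -> legal
(5,2): flips 1 -> legal
(5,6): flips 2 -> legal
(5,7): no bracket -> illegal
(6,4): no bracket -> illegal
(6,5): no bracket -> illegal
(6,7): no bracket -> illegal
(7,5): no bracket -> illegal
(7,6): no bracket -> illegal

Answer: (0,0) (2,1) (3,1) (3,2) (3,5) (3,6) (5,1) (5,2) (5,6)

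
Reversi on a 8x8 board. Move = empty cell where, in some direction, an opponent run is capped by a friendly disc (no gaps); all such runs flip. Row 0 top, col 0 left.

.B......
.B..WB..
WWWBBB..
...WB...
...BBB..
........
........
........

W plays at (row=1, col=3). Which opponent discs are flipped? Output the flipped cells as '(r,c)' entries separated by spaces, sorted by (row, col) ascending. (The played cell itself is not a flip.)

Dir NW: first cell '.' (not opp) -> no flip
Dir N: first cell '.' (not opp) -> no flip
Dir NE: first cell '.' (not opp) -> no flip
Dir W: first cell '.' (not opp) -> no flip
Dir E: first cell 'W' (not opp) -> no flip
Dir SW: first cell 'W' (not opp) -> no flip
Dir S: opp run (2,3) capped by W -> flip
Dir SE: opp run (2,4), next='.' -> no flip

Answer: (2,3)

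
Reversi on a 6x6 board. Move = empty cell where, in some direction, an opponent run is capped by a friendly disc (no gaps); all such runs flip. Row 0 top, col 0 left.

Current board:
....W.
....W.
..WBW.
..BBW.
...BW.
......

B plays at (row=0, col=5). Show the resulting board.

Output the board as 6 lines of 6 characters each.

Answer: ....WB
....B.
..WBW.
..BBW.
...BW.
......

Derivation:
Place B at (0,5); scan 8 dirs for brackets.
Dir NW: edge -> no flip
Dir N: edge -> no flip
Dir NE: edge -> no flip
Dir W: opp run (0,4), next='.' -> no flip
Dir E: edge -> no flip
Dir SW: opp run (1,4) capped by B -> flip
Dir S: first cell '.' (not opp) -> no flip
Dir SE: edge -> no flip
All flips: (1,4)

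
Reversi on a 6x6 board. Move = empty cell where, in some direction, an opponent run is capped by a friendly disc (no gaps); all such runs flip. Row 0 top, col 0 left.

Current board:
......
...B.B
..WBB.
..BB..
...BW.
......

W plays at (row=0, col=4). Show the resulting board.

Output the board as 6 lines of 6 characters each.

Place W at (0,4); scan 8 dirs for brackets.
Dir NW: edge -> no flip
Dir N: edge -> no flip
Dir NE: edge -> no flip
Dir W: first cell '.' (not opp) -> no flip
Dir E: first cell '.' (not opp) -> no flip
Dir SW: opp run (1,3) capped by W -> flip
Dir S: first cell '.' (not opp) -> no flip
Dir SE: opp run (1,5), next=edge -> no flip
All flips: (1,3)

Answer: ....W.
...W.B
..WBB.
..BB..
...BW.
......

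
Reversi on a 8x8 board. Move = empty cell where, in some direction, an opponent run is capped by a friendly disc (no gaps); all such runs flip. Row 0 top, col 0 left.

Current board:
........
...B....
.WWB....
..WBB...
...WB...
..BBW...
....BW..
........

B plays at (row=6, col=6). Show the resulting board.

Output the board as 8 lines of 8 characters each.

Place B at (6,6); scan 8 dirs for brackets.
Dir NW: first cell '.' (not opp) -> no flip
Dir N: first cell '.' (not opp) -> no flip
Dir NE: first cell '.' (not opp) -> no flip
Dir W: opp run (6,5) capped by B -> flip
Dir E: first cell '.' (not opp) -> no flip
Dir SW: first cell '.' (not opp) -> no flip
Dir S: first cell '.' (not opp) -> no flip
Dir SE: first cell '.' (not opp) -> no flip
All flips: (6,5)

Answer: ........
...B....
.WWB....
..WBB...
...WB...
..BBW...
....BBB.
........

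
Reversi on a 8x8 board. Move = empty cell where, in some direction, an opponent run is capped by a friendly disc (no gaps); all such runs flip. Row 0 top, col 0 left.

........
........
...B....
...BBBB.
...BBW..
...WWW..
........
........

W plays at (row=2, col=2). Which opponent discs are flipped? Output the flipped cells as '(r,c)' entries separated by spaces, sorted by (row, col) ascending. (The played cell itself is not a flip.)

Dir NW: first cell '.' (not opp) -> no flip
Dir N: first cell '.' (not opp) -> no flip
Dir NE: first cell '.' (not opp) -> no flip
Dir W: first cell '.' (not opp) -> no flip
Dir E: opp run (2,3), next='.' -> no flip
Dir SW: first cell '.' (not opp) -> no flip
Dir S: first cell '.' (not opp) -> no flip
Dir SE: opp run (3,3) (4,4) capped by W -> flip

Answer: (3,3) (4,4)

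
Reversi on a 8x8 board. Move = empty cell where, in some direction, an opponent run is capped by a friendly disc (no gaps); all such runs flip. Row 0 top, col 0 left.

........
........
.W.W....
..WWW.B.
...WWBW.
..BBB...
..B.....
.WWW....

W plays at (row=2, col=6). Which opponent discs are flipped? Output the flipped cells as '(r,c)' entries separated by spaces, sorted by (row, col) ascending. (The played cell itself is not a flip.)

Dir NW: first cell '.' (not opp) -> no flip
Dir N: first cell '.' (not opp) -> no flip
Dir NE: first cell '.' (not opp) -> no flip
Dir W: first cell '.' (not opp) -> no flip
Dir E: first cell '.' (not opp) -> no flip
Dir SW: first cell '.' (not opp) -> no flip
Dir S: opp run (3,6) capped by W -> flip
Dir SE: first cell '.' (not opp) -> no flip

Answer: (3,6)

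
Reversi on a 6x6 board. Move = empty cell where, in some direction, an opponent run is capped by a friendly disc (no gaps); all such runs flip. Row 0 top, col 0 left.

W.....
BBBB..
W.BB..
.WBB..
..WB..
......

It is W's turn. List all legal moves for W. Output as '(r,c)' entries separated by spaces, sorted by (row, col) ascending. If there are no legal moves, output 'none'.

Answer: (0,2) (0,4) (2,4) (3,4) (4,4)

Derivation:
(0,1): no bracket -> illegal
(0,2): flips 4 -> legal
(0,3): no bracket -> illegal
(0,4): flips 2 -> legal
(1,4): no bracket -> illegal
(2,1): no bracket -> illegal
(2,4): flips 1 -> legal
(3,4): flips 2 -> legal
(4,1): no bracket -> illegal
(4,4): flips 4 -> legal
(5,2): no bracket -> illegal
(5,3): no bracket -> illegal
(5,4): no bracket -> illegal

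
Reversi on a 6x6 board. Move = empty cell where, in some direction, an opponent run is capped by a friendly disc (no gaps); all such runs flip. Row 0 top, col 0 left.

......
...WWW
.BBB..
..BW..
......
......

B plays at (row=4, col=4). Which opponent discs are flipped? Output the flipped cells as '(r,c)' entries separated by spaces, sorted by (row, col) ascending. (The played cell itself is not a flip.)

Dir NW: opp run (3,3) capped by B -> flip
Dir N: first cell '.' (not opp) -> no flip
Dir NE: first cell '.' (not opp) -> no flip
Dir W: first cell '.' (not opp) -> no flip
Dir E: first cell '.' (not opp) -> no flip
Dir SW: first cell '.' (not opp) -> no flip
Dir S: first cell '.' (not opp) -> no flip
Dir SE: first cell '.' (not opp) -> no flip

Answer: (3,3)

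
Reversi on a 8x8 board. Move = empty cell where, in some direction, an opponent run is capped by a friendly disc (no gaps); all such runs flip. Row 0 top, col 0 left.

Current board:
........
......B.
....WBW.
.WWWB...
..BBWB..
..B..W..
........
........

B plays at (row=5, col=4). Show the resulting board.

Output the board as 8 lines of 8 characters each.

Answer: ........
......B.
....WBW.
.WWWB...
..BBBB..
..B.BW..
........
........

Derivation:
Place B at (5,4); scan 8 dirs for brackets.
Dir NW: first cell 'B' (not opp) -> no flip
Dir N: opp run (4,4) capped by B -> flip
Dir NE: first cell 'B' (not opp) -> no flip
Dir W: first cell '.' (not opp) -> no flip
Dir E: opp run (5,5), next='.' -> no flip
Dir SW: first cell '.' (not opp) -> no flip
Dir S: first cell '.' (not opp) -> no flip
Dir SE: first cell '.' (not opp) -> no flip
All flips: (4,4)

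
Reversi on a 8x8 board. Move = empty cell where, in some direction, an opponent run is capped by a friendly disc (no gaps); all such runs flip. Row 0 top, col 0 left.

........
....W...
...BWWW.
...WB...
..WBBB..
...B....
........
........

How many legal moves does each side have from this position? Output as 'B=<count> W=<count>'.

-- B to move --
(0,3): no bracket -> illegal
(0,4): flips 2 -> legal
(0,5): flips 1 -> legal
(1,3): no bracket -> illegal
(1,5): no bracket -> illegal
(1,6): flips 1 -> legal
(1,7): no bracket -> illegal
(2,2): flips 1 -> legal
(2,7): flips 3 -> legal
(3,1): flips 1 -> legal
(3,2): flips 1 -> legal
(3,5): no bracket -> illegal
(3,6): no bracket -> illegal
(3,7): no bracket -> illegal
(4,1): flips 1 -> legal
(5,1): no bracket -> illegal
(5,2): no bracket -> illegal
B mobility = 8
-- W to move --
(1,2): no bracket -> illegal
(1,3): flips 1 -> legal
(2,2): flips 1 -> legal
(3,2): flips 1 -> legal
(3,5): flips 1 -> legal
(3,6): no bracket -> illegal
(4,6): flips 3 -> legal
(5,2): flips 2 -> legal
(5,4): flips 2 -> legal
(5,5): flips 1 -> legal
(5,6): no bracket -> illegal
(6,2): no bracket -> illegal
(6,3): flips 2 -> legal
(6,4): flips 1 -> legal
W mobility = 10

Answer: B=8 W=10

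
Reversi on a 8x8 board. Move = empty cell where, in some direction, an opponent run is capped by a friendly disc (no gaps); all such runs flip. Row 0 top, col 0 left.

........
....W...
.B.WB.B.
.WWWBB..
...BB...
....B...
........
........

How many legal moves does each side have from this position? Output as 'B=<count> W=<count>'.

-- B to move --
(0,3): no bracket -> illegal
(0,4): flips 1 -> legal
(0,5): no bracket -> illegal
(1,2): flips 1 -> legal
(1,3): flips 2 -> legal
(1,5): no bracket -> illegal
(2,0): no bracket -> illegal
(2,2): flips 2 -> legal
(2,5): no bracket -> illegal
(3,0): flips 3 -> legal
(4,0): no bracket -> illegal
(4,1): flips 1 -> legal
(4,2): flips 1 -> legal
B mobility = 7
-- W to move --
(1,0): flips 1 -> legal
(1,1): flips 1 -> legal
(1,2): no bracket -> illegal
(1,3): no bracket -> illegal
(1,5): flips 1 -> legal
(1,6): no bracket -> illegal
(1,7): no bracket -> illegal
(2,0): no bracket -> illegal
(2,2): no bracket -> illegal
(2,5): flips 1 -> legal
(2,7): no bracket -> illegal
(3,0): no bracket -> illegal
(3,6): flips 2 -> legal
(3,7): no bracket -> illegal
(4,2): no bracket -> illegal
(4,5): flips 1 -> legal
(4,6): no bracket -> illegal
(5,2): no bracket -> illegal
(5,3): flips 1 -> legal
(5,5): flips 1 -> legal
(6,3): no bracket -> illegal
(6,4): flips 4 -> legal
(6,5): flips 2 -> legal
W mobility = 10

Answer: B=7 W=10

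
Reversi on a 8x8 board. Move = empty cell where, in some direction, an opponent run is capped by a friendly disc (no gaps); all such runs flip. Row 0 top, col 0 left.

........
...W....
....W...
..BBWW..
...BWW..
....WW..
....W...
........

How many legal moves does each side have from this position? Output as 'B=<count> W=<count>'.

-- B to move --
(0,2): no bracket -> illegal
(0,3): no bracket -> illegal
(0,4): no bracket -> illegal
(1,2): no bracket -> illegal
(1,4): no bracket -> illegal
(1,5): flips 1 -> legal
(2,2): no bracket -> illegal
(2,3): no bracket -> illegal
(2,5): flips 1 -> legal
(2,6): no bracket -> illegal
(3,6): flips 2 -> legal
(4,6): flips 2 -> legal
(5,3): no bracket -> illegal
(5,6): no bracket -> illegal
(6,3): no bracket -> illegal
(6,5): flips 1 -> legal
(6,6): flips 2 -> legal
(7,3): no bracket -> illegal
(7,4): no bracket -> illegal
(7,5): no bracket -> illegal
B mobility = 6
-- W to move --
(2,1): flips 2 -> legal
(2,2): flips 1 -> legal
(2,3): no bracket -> illegal
(3,1): flips 2 -> legal
(4,1): no bracket -> illegal
(4,2): flips 2 -> legal
(5,2): flips 1 -> legal
(5,3): no bracket -> illegal
W mobility = 5

Answer: B=6 W=5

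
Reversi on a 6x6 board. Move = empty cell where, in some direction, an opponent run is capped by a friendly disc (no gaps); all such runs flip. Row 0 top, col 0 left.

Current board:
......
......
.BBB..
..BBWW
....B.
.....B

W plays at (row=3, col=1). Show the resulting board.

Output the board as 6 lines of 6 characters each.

Place W at (3,1); scan 8 dirs for brackets.
Dir NW: first cell '.' (not opp) -> no flip
Dir N: opp run (2,1), next='.' -> no flip
Dir NE: opp run (2,2), next='.' -> no flip
Dir W: first cell '.' (not opp) -> no flip
Dir E: opp run (3,2) (3,3) capped by W -> flip
Dir SW: first cell '.' (not opp) -> no flip
Dir S: first cell '.' (not opp) -> no flip
Dir SE: first cell '.' (not opp) -> no flip
All flips: (3,2) (3,3)

Answer: ......
......
.BBB..
.WWWWW
....B.
.....B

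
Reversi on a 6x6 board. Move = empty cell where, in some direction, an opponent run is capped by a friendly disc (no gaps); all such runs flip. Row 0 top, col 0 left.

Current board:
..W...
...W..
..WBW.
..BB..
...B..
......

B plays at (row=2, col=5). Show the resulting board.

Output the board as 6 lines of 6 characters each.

Answer: ..W...
...W..
..WBBB
..BB..
...B..
......

Derivation:
Place B at (2,5); scan 8 dirs for brackets.
Dir NW: first cell '.' (not opp) -> no flip
Dir N: first cell '.' (not opp) -> no flip
Dir NE: edge -> no flip
Dir W: opp run (2,4) capped by B -> flip
Dir E: edge -> no flip
Dir SW: first cell '.' (not opp) -> no flip
Dir S: first cell '.' (not opp) -> no flip
Dir SE: edge -> no flip
All flips: (2,4)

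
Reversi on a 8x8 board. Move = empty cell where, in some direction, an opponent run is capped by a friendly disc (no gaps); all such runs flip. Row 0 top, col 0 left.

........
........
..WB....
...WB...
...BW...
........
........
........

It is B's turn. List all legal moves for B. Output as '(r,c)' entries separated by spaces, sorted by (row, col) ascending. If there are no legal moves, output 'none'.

Answer: (2,1) (3,2) (4,5) (5,4)

Derivation:
(1,1): no bracket -> illegal
(1,2): no bracket -> illegal
(1,3): no bracket -> illegal
(2,1): flips 1 -> legal
(2,4): no bracket -> illegal
(3,1): no bracket -> illegal
(3,2): flips 1 -> legal
(3,5): no bracket -> illegal
(4,2): no bracket -> illegal
(4,5): flips 1 -> legal
(5,3): no bracket -> illegal
(5,4): flips 1 -> legal
(5,5): no bracket -> illegal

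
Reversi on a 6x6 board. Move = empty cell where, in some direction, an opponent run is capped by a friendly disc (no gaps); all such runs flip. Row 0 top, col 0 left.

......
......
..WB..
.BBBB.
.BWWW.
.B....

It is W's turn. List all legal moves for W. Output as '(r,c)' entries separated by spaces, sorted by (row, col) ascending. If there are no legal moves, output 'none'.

Answer: (1,3) (2,0) (2,1) (2,4) (2,5) (4,0)

Derivation:
(1,2): no bracket -> illegal
(1,3): flips 2 -> legal
(1,4): no bracket -> illegal
(2,0): flips 1 -> legal
(2,1): flips 1 -> legal
(2,4): flips 3 -> legal
(2,5): flips 1 -> legal
(3,0): no bracket -> illegal
(3,5): no bracket -> illegal
(4,0): flips 2 -> legal
(4,5): no bracket -> illegal
(5,0): no bracket -> illegal
(5,2): no bracket -> illegal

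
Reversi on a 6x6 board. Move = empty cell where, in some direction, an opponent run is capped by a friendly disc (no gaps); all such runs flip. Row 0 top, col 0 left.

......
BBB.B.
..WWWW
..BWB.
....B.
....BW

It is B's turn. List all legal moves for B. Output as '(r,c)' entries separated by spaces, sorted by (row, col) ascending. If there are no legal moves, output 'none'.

Answer: none

Derivation:
(1,3): no bracket -> illegal
(1,5): no bracket -> illegal
(2,1): no bracket -> illegal
(3,1): no bracket -> illegal
(3,5): no bracket -> illegal
(4,2): no bracket -> illegal
(4,3): no bracket -> illegal
(4,5): no bracket -> illegal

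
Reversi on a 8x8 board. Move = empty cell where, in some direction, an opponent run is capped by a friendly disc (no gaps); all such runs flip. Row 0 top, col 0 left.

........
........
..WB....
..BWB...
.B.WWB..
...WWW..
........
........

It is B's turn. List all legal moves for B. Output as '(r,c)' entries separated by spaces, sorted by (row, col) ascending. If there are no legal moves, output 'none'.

Answer: (1,2) (2,1) (4,2) (5,2) (6,3) (6,4) (6,5)

Derivation:
(1,1): no bracket -> illegal
(1,2): flips 1 -> legal
(1,3): no bracket -> illegal
(2,1): flips 1 -> legal
(2,4): no bracket -> illegal
(3,1): no bracket -> illegal
(3,5): no bracket -> illegal
(4,2): flips 2 -> legal
(4,6): no bracket -> illegal
(5,2): flips 1 -> legal
(5,6): no bracket -> illegal
(6,2): no bracket -> illegal
(6,3): flips 4 -> legal
(6,4): flips 2 -> legal
(6,5): flips 3 -> legal
(6,6): no bracket -> illegal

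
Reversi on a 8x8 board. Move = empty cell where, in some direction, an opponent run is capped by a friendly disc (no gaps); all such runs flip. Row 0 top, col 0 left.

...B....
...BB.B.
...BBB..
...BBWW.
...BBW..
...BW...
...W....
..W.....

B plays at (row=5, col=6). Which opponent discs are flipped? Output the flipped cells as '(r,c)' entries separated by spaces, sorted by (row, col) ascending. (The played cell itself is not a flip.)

Dir NW: opp run (4,5) capped by B -> flip
Dir N: first cell '.' (not opp) -> no flip
Dir NE: first cell '.' (not opp) -> no flip
Dir W: first cell '.' (not opp) -> no flip
Dir E: first cell '.' (not opp) -> no flip
Dir SW: first cell '.' (not opp) -> no flip
Dir S: first cell '.' (not opp) -> no flip
Dir SE: first cell '.' (not opp) -> no flip

Answer: (4,5)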